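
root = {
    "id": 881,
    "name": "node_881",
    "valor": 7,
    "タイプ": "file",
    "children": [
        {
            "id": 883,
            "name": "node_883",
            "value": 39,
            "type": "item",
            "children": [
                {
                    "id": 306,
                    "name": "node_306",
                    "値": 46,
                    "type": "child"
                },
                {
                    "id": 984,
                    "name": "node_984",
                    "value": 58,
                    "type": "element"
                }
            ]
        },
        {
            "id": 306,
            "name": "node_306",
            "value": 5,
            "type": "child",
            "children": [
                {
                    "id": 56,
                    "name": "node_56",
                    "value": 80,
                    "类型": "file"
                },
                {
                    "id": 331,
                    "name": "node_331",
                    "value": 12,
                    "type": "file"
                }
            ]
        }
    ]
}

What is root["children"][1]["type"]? "child"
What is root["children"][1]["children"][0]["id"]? 56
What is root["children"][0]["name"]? "node_883"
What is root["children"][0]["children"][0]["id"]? 306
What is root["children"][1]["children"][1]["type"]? "file"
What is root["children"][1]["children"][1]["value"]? 12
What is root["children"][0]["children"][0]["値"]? 46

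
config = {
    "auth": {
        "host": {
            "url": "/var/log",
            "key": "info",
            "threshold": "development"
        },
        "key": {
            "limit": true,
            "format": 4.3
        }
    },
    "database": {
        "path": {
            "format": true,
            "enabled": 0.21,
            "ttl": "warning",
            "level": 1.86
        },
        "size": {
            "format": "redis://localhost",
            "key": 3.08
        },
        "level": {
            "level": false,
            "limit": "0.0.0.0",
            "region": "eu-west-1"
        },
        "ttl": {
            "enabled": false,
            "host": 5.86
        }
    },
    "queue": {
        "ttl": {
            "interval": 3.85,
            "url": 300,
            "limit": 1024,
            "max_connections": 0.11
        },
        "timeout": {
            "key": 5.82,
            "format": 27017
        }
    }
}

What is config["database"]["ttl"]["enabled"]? False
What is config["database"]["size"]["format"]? "redis://localhost"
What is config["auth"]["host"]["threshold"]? "development"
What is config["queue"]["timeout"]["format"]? 27017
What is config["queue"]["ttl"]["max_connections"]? 0.11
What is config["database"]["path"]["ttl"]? "warning"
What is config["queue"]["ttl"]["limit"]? 1024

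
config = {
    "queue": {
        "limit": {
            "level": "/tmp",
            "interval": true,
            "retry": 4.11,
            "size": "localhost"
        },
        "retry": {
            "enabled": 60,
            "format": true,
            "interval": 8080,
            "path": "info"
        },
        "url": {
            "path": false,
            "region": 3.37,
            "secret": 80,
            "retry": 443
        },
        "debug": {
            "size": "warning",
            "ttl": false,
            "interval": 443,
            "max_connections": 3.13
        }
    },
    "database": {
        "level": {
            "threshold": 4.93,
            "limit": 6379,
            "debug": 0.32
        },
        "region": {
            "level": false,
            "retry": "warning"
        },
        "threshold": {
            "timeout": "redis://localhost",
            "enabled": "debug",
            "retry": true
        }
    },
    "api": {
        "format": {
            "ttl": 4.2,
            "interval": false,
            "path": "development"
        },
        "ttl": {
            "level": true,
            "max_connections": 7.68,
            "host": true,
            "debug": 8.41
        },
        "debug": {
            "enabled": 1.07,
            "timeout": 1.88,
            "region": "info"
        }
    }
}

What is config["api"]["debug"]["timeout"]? 1.88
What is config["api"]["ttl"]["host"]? True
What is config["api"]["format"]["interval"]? False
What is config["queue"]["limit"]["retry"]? 4.11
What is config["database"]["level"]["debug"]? 0.32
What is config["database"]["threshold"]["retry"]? True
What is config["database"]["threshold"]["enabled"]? "debug"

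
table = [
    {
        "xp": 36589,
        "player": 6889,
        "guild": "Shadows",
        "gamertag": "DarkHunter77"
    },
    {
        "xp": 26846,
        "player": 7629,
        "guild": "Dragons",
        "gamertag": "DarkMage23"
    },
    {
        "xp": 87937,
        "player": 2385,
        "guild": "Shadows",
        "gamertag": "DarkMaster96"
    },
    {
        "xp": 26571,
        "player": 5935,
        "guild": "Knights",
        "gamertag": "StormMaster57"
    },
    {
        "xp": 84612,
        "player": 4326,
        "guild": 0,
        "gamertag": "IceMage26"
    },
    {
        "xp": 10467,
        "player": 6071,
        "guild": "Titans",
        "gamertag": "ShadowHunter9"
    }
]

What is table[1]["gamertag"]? "DarkMage23"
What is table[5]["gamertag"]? "ShadowHunter9"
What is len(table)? 6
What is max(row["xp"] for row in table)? 87937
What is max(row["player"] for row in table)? 7629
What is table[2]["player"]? 2385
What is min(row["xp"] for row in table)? 10467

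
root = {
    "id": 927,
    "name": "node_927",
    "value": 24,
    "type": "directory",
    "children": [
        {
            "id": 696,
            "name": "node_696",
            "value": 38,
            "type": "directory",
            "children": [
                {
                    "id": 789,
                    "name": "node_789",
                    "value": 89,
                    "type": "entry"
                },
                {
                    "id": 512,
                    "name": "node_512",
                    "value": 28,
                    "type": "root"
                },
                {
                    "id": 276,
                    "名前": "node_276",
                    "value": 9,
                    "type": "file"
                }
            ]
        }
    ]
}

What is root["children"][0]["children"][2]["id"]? 276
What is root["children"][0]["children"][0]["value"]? 89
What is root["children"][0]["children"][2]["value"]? 9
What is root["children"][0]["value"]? 38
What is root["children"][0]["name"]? "node_696"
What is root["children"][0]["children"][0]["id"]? 789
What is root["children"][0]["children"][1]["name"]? "node_512"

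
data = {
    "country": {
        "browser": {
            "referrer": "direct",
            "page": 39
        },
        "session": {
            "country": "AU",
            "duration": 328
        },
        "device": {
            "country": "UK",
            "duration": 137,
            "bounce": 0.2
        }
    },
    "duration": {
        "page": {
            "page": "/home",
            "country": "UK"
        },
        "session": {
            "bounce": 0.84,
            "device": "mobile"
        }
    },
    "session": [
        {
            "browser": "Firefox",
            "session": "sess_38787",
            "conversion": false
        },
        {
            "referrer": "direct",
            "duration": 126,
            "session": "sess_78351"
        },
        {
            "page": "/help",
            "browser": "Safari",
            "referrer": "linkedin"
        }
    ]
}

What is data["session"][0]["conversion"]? False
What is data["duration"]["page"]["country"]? "UK"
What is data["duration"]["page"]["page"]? "/home"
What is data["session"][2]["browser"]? "Safari"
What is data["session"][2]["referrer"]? "linkedin"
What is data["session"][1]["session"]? "sess_78351"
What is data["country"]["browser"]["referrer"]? "direct"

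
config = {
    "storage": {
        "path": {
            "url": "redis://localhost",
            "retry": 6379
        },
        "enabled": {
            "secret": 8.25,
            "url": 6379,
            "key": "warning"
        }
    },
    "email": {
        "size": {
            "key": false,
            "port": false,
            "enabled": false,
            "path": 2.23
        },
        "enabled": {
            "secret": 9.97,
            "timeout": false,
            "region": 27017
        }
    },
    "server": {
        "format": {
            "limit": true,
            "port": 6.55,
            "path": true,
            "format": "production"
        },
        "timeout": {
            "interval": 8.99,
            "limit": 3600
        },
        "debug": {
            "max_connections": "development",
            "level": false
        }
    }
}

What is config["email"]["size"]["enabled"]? False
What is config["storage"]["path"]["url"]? "redis://localhost"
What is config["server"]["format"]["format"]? "production"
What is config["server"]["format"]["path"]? True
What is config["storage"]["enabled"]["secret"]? 8.25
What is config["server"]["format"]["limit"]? True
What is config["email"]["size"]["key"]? False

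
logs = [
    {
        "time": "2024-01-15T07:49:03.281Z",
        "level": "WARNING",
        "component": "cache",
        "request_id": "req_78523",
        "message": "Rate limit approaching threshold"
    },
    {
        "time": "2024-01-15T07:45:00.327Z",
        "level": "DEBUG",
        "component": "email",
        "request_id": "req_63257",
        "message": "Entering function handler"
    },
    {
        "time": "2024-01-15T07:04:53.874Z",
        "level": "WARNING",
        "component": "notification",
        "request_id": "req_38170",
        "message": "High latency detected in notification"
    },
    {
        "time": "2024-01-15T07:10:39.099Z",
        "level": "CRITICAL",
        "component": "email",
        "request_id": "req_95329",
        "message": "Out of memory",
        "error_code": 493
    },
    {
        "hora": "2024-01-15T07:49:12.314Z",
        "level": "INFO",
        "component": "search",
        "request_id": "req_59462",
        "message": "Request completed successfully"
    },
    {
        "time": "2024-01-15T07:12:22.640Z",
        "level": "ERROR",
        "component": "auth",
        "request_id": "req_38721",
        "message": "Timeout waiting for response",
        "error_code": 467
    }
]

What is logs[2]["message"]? "High latency detected in notification"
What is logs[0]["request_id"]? "req_78523"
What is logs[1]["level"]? "DEBUG"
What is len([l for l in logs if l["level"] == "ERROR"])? 1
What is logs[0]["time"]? "2024-01-15T07:49:03.281Z"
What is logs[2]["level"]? "WARNING"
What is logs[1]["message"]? "Entering function handler"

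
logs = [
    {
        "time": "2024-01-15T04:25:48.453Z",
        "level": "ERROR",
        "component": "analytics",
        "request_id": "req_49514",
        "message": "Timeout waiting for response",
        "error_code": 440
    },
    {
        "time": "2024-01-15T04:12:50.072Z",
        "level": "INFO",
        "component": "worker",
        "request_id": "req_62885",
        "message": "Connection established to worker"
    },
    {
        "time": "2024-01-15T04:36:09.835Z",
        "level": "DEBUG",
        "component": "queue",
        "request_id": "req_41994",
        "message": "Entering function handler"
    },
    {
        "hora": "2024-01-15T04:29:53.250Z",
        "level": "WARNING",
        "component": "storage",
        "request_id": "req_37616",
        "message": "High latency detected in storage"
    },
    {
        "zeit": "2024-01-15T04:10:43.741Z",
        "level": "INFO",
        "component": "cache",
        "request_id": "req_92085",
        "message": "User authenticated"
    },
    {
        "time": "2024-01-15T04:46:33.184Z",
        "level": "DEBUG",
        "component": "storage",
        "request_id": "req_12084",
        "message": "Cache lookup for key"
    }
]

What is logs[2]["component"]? "queue"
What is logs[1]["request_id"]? "req_62885"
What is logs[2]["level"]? "DEBUG"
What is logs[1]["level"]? "INFO"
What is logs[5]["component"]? "storage"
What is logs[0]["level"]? "ERROR"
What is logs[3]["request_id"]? "req_37616"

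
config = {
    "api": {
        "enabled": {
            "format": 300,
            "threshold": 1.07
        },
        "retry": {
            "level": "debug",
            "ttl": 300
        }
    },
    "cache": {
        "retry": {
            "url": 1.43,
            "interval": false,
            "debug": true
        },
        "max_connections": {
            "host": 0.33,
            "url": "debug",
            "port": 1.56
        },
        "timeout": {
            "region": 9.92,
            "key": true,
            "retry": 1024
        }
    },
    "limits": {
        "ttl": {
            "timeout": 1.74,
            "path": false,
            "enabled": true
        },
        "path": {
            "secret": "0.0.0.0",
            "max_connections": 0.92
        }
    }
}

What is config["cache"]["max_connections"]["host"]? 0.33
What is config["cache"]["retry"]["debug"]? True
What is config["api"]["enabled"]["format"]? 300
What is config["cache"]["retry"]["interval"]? False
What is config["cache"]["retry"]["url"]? 1.43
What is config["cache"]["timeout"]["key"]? True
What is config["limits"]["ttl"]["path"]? False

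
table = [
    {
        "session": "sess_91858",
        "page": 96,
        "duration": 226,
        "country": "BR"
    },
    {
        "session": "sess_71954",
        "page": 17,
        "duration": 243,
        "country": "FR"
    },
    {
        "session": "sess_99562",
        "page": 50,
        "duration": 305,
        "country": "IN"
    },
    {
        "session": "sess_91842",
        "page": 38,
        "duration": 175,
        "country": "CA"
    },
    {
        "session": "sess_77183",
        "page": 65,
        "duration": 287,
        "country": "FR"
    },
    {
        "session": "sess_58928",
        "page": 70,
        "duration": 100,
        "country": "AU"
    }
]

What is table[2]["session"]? "sess_99562"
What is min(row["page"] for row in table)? 17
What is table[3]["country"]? "CA"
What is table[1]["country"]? "FR"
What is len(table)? 6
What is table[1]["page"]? 17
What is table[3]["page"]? 38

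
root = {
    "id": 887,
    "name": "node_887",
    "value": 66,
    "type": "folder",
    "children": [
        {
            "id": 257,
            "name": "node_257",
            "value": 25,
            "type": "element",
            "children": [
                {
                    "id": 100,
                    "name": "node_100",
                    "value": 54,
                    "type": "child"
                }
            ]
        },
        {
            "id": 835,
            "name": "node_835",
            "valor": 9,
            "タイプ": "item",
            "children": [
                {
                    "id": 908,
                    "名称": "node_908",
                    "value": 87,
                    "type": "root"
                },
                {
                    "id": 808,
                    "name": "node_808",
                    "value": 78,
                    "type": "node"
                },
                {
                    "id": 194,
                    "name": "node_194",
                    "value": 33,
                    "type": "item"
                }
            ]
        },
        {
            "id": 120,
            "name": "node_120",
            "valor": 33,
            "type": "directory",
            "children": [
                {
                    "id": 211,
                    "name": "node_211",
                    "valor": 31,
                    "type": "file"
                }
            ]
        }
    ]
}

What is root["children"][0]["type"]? "element"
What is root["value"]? 66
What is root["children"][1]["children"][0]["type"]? "root"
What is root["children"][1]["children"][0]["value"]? 87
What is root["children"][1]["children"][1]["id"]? 808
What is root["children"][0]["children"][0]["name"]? "node_100"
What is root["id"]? 887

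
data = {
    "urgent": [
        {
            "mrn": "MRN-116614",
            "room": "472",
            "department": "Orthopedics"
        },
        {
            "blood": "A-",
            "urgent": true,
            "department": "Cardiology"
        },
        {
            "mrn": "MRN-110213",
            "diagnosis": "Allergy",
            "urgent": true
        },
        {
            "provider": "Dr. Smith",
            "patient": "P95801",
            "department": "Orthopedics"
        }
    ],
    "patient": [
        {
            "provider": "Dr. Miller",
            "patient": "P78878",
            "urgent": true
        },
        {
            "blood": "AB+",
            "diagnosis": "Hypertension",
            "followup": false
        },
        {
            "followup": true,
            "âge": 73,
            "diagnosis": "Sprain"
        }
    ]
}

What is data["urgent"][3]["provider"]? "Dr. Smith"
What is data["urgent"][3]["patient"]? "P95801"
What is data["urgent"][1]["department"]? "Cardiology"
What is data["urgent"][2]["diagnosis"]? "Allergy"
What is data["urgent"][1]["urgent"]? True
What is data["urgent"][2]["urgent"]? True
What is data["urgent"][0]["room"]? "472"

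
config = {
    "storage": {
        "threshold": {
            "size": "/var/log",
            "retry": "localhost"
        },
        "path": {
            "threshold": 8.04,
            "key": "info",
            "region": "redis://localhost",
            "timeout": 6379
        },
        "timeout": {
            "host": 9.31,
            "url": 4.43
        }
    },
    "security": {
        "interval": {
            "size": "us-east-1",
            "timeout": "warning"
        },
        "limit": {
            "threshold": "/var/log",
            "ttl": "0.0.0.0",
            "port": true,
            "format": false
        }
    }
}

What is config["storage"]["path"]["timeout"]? 6379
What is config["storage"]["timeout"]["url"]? 4.43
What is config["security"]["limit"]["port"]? True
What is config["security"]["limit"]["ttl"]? "0.0.0.0"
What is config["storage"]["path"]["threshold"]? 8.04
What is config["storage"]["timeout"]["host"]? 9.31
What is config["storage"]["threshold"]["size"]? "/var/log"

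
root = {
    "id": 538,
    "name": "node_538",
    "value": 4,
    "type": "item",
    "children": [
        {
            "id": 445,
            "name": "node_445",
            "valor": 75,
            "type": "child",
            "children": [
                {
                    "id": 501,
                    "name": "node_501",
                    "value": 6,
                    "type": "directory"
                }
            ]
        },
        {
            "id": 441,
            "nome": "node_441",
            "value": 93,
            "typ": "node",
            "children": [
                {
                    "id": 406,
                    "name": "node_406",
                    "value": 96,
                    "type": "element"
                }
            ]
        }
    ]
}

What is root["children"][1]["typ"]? "node"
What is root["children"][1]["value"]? 93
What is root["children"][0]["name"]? "node_445"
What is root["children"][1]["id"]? 441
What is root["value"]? 4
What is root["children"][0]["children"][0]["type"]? "directory"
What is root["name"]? "node_538"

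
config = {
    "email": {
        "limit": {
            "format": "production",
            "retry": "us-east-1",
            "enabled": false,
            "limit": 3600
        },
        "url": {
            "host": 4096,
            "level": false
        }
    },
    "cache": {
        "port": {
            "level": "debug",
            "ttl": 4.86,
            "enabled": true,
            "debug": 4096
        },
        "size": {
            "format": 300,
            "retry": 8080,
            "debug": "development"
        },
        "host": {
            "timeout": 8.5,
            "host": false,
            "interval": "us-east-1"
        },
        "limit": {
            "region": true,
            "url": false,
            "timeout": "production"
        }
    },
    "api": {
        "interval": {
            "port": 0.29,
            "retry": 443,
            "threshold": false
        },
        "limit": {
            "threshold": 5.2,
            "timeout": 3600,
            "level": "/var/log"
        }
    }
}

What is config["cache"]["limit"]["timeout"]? "production"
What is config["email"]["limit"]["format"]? "production"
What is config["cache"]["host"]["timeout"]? 8.5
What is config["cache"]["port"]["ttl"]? 4.86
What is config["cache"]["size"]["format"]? 300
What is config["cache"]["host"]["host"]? False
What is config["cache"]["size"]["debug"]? "development"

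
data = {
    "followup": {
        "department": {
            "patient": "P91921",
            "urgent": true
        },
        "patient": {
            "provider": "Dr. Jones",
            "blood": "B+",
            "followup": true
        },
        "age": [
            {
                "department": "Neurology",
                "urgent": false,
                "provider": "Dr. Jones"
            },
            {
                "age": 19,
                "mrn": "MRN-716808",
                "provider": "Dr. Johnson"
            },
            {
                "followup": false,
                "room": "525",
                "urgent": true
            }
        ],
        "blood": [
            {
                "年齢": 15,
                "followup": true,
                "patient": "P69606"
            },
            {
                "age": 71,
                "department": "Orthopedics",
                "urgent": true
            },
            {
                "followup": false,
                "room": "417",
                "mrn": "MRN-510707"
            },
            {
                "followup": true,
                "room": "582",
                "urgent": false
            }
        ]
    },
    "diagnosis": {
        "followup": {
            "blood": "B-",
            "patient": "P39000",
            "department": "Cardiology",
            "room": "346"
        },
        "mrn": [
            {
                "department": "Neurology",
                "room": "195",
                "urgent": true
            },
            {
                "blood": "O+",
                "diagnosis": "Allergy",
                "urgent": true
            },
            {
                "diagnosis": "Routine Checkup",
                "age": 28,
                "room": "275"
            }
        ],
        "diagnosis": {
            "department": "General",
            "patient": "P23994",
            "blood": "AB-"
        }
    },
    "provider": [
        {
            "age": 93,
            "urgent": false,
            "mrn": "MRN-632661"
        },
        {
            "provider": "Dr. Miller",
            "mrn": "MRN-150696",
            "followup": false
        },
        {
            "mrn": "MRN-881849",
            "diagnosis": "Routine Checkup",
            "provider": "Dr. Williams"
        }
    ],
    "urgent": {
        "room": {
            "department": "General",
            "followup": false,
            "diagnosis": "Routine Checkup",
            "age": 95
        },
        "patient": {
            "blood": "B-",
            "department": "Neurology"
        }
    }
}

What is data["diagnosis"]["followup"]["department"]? "Cardiology"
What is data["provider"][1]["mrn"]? "MRN-150696"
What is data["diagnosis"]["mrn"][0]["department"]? "Neurology"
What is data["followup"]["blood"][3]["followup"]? True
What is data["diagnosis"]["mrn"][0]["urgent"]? True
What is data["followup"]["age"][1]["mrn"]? "MRN-716808"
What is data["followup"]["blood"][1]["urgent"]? True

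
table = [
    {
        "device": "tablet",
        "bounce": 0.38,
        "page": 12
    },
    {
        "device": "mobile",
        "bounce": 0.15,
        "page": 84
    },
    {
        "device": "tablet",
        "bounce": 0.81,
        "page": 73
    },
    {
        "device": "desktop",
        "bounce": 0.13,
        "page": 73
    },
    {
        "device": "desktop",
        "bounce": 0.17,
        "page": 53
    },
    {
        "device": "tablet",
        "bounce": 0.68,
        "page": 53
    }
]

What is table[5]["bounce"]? 0.68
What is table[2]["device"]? "tablet"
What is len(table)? 6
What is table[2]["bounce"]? 0.81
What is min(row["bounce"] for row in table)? 0.13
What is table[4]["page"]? 53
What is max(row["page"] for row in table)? 84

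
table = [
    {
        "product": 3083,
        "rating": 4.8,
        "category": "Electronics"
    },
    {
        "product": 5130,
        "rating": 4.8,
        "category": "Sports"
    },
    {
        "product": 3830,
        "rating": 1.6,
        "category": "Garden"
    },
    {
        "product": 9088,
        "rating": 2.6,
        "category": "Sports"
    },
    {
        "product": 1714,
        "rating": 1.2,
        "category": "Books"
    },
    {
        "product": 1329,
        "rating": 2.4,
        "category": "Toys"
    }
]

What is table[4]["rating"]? 1.2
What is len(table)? 6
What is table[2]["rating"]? 1.6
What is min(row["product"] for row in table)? 1329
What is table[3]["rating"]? 2.6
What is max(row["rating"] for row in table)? 4.8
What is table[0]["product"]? 3083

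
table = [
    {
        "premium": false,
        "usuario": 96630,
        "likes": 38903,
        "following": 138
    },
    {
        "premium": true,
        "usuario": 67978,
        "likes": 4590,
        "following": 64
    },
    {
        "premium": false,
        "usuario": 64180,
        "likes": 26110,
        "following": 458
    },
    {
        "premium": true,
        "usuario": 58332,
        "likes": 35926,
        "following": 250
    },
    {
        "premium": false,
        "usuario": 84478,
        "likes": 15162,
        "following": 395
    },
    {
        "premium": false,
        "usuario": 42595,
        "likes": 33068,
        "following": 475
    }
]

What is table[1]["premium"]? True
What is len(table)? 6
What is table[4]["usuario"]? 84478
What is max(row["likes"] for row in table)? 38903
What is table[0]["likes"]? 38903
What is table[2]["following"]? 458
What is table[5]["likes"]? 33068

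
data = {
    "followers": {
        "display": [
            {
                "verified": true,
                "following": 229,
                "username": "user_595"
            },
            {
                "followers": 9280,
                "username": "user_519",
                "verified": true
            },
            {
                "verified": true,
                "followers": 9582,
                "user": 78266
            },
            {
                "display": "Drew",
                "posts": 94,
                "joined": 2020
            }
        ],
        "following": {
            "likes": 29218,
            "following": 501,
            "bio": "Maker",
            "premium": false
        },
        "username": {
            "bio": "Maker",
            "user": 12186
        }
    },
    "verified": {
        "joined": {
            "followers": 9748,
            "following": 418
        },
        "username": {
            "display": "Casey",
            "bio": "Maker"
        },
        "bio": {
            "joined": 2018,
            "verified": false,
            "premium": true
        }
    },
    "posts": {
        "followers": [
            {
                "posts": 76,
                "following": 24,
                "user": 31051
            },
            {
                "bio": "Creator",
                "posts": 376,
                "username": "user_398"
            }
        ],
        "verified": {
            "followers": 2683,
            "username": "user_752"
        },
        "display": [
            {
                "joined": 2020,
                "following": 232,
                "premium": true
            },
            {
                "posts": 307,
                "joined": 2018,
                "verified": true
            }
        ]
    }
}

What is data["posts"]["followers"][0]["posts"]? 76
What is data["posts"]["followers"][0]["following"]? 24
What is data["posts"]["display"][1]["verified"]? True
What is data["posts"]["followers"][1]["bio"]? "Creator"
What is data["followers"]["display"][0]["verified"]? True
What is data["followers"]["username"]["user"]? 12186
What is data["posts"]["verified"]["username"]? "user_752"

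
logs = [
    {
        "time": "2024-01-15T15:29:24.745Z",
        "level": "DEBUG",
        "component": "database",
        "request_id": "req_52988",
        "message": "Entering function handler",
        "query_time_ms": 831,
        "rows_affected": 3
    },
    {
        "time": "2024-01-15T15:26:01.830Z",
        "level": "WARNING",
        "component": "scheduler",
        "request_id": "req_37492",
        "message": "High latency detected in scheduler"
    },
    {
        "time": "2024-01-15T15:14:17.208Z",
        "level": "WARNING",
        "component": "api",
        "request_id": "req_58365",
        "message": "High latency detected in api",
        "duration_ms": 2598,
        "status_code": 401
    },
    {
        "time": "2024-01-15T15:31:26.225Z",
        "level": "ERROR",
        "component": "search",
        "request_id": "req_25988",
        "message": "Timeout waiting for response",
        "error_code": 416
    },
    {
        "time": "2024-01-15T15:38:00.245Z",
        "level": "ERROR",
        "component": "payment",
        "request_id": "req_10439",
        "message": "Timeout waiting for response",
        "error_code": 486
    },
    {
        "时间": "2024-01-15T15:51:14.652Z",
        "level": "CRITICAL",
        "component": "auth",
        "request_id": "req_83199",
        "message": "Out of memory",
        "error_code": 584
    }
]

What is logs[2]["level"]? "WARNING"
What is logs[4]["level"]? "ERROR"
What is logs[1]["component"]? "scheduler"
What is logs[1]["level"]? "WARNING"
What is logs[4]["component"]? "payment"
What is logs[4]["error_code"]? 486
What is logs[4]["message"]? "Timeout waiting for response"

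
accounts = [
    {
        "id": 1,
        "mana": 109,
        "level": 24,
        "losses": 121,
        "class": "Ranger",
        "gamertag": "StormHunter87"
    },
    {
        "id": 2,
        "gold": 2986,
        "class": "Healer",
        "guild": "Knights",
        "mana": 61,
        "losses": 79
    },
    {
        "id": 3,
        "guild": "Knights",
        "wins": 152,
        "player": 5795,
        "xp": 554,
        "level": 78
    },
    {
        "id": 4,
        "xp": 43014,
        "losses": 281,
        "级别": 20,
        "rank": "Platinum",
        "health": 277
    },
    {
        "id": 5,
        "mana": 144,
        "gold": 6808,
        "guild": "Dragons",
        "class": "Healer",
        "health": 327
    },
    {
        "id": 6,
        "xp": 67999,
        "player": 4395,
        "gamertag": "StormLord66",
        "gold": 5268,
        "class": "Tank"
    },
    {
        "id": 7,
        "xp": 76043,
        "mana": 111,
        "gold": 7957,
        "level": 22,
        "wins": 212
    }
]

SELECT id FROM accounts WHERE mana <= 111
[1, 2, 7]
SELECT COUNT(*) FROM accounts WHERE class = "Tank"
1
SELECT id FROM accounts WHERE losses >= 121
[1, 4]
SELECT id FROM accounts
[1, 2, 3, 4, 5, 6, 7]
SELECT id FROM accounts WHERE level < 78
[1, 7]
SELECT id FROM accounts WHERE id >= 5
[5, 6, 7]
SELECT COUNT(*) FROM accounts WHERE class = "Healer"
2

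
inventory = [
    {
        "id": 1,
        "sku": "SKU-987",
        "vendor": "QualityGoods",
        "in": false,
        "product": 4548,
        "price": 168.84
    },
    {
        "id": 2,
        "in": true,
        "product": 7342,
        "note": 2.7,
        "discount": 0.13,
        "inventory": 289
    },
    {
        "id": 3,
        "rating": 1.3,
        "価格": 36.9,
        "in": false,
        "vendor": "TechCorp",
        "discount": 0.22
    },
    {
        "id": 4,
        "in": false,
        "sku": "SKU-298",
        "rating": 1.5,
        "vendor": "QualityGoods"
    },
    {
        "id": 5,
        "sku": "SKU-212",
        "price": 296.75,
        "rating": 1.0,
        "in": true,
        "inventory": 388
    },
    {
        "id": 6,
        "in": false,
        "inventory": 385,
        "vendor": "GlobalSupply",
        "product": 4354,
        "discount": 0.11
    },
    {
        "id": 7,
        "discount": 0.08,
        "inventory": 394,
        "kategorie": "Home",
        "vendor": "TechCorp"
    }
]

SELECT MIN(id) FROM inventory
1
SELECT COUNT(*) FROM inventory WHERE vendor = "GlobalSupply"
1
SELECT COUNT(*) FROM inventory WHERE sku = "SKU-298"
1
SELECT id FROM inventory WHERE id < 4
[1, 2, 3]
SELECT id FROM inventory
[1, 2, 3, 4, 5, 6, 7]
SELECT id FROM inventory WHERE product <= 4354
[6]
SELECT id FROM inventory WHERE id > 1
[2, 3, 4, 5, 6, 7]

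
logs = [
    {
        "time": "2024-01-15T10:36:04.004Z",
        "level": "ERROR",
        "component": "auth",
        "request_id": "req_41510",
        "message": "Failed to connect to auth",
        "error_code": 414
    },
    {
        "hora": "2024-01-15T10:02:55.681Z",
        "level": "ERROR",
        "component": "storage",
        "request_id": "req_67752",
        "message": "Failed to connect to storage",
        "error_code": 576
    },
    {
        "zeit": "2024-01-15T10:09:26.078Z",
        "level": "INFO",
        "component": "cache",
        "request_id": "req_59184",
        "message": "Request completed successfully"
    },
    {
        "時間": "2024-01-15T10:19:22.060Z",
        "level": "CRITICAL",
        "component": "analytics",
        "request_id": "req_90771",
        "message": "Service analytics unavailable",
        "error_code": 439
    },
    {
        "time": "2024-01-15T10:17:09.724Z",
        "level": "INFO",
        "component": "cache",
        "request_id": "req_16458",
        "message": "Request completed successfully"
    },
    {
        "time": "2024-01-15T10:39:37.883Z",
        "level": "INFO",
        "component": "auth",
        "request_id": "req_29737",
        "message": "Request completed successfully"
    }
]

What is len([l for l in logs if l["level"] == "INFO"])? 3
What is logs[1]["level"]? "ERROR"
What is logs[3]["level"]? "CRITICAL"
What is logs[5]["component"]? "auth"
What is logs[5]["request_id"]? "req_29737"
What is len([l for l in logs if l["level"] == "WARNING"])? 0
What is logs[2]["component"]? "cache"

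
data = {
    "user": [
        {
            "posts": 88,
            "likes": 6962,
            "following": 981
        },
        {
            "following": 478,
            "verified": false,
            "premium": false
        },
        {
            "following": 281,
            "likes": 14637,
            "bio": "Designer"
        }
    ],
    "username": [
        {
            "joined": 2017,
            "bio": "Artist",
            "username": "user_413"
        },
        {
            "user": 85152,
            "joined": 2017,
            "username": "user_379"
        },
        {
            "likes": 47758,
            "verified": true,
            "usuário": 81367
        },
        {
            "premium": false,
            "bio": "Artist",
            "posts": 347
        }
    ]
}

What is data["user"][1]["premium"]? False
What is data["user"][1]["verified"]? False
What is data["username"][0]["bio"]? "Artist"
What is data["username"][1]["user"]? 85152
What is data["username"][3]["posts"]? 347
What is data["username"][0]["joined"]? 2017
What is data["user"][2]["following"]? 281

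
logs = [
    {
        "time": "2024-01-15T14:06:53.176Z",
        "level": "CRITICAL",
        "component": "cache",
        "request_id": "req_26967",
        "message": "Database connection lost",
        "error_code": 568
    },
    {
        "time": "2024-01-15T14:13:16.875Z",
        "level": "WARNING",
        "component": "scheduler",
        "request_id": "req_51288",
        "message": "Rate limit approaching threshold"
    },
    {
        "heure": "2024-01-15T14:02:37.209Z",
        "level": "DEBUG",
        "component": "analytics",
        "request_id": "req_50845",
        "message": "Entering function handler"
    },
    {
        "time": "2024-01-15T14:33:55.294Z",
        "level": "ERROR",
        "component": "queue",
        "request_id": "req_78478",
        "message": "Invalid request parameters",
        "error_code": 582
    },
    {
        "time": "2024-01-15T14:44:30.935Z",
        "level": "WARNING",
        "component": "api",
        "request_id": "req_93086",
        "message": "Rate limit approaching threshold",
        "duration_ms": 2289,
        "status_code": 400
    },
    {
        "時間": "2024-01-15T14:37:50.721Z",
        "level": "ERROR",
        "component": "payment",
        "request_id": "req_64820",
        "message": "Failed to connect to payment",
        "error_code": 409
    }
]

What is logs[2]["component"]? "analytics"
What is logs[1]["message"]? "Rate limit approaching threshold"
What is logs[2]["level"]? "DEBUG"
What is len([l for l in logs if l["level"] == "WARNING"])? 2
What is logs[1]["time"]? "2024-01-15T14:13:16.875Z"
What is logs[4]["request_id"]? "req_93086"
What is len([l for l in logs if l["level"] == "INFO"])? 0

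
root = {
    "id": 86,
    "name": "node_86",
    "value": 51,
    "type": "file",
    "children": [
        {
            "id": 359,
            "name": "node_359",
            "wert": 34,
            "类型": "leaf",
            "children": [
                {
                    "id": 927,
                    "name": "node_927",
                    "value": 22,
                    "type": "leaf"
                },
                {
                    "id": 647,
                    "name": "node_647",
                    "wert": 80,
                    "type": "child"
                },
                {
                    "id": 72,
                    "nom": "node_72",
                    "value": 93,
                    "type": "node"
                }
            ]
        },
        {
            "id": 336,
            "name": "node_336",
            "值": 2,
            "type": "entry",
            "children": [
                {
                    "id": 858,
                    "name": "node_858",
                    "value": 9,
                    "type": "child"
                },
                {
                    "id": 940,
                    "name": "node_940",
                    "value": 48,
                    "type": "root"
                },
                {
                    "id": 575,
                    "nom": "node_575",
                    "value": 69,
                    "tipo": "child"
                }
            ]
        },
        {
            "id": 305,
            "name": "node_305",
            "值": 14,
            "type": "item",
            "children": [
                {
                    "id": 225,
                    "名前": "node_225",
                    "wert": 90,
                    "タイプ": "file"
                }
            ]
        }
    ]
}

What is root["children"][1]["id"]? 336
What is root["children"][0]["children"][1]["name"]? "node_647"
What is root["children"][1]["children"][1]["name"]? "node_940"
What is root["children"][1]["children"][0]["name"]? "node_858"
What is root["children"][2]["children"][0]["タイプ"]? "file"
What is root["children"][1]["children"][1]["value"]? 48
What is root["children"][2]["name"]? "node_305"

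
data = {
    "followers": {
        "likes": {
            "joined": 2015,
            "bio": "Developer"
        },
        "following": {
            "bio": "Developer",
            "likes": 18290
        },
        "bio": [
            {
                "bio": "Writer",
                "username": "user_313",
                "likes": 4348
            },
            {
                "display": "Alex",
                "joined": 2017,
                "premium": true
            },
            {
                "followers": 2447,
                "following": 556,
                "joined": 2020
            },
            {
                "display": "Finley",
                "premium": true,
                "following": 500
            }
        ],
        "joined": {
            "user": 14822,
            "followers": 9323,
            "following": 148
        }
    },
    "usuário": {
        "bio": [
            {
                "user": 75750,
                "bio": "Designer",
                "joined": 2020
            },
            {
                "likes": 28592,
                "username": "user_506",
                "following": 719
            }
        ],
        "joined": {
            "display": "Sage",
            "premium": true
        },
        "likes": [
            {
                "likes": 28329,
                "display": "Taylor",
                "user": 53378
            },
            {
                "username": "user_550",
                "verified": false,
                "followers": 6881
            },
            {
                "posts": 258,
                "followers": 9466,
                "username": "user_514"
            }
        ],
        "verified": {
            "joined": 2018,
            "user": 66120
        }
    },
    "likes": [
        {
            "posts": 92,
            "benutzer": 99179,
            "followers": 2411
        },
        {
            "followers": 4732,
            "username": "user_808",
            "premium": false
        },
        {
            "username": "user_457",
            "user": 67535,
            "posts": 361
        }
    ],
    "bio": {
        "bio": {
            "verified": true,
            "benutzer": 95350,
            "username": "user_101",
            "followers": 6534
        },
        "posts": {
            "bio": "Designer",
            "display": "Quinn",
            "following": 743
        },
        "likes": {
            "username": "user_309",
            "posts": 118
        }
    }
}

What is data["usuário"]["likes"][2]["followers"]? 9466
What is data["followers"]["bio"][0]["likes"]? 4348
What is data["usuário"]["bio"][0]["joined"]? 2020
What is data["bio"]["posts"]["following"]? 743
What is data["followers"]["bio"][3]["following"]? 500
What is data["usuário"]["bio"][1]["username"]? "user_506"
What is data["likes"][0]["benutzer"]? 99179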